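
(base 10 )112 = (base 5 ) 422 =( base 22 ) 52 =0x70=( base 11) A2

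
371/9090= 371/9090 = 0.04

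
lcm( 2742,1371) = 2742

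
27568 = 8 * 3446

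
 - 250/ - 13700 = 5/274 = 0.02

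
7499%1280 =1099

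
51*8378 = 427278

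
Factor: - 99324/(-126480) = 267/340 = 2^( - 2) *3^1 *5^ (  -  1 )*17^( -1)*89^1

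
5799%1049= 554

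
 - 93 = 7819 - 7912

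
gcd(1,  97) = 1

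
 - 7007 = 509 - 7516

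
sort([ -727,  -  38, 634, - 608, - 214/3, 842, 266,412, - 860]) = [ - 860, - 727  ,- 608, - 214/3, - 38,266 , 412, 634, 842] 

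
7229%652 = 57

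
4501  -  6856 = - 2355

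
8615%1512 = 1055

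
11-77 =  - 66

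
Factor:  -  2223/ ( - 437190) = 3/590 = 2^( - 1)*3^1*5^(  -  1)*59^( - 1)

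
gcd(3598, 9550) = 2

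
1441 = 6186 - 4745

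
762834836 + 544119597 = 1306954433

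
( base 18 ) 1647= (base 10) 7855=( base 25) ce5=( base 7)31621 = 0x1eaf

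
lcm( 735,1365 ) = 9555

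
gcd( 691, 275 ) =1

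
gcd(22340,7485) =5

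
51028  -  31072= 19956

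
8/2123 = 8/2123  =  0.00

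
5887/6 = 981+1/6 = 981.17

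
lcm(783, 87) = 783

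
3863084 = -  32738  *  (-118 )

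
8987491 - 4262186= 4725305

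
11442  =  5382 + 6060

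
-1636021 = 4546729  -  6182750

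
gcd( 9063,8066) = 1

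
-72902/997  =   - 72902/997 = -73.12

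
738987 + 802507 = 1541494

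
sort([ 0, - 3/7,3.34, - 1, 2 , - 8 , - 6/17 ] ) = [  -  8, - 1, - 3/7,-6/17,0, 2,  3.34 ]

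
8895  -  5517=3378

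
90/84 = 1 + 1/14 = 1.07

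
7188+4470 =11658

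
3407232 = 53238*64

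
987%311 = 54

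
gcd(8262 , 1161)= 27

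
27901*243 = 6779943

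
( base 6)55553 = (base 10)7773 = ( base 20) j8d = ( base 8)17135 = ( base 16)1E5D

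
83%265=83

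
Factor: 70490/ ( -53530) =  - 133/101 =- 7^1 * 19^1 *101^ ( - 1 ) 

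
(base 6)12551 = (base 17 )6C1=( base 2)11110010011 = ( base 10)1939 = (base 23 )3F7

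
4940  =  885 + 4055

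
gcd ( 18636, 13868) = 4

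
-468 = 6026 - 6494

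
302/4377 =302/4377 = 0.07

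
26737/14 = 26737/14  =  1909.79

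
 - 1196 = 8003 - 9199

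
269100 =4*67275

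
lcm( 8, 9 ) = 72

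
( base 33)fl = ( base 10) 516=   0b1000000100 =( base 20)15g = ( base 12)370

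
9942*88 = 874896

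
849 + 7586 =8435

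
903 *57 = 51471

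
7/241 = 7/241 = 0.03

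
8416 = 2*4208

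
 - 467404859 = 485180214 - 952585073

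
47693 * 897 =42780621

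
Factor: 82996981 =82996981^1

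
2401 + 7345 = 9746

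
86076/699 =28692/233 = 123.14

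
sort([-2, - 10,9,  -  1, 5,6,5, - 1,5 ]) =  [ - 10, - 2, - 1, - 1, 5,5, 5,6,9 ]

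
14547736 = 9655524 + 4892212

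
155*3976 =616280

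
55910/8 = 6988 +3/4= 6988.75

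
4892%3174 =1718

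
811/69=811/69=11.75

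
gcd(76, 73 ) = 1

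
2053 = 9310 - 7257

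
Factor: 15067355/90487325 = 3013471/18097465 = 5^( - 1)*17^1*103^1*811^( - 1 )*1721^1*4463^ ( - 1)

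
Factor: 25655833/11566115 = 5^(  -  1) * 7^1*11^( -1 )*19^1*23^1*113^(-1)*1861^( - 1 )*8387^1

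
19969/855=1051/45=23.36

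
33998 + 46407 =80405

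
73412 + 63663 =137075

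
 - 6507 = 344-6851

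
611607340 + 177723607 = 789330947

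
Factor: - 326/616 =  - 2^( - 2)*7^(-1 )*11^( - 1 ) * 163^1 =- 163/308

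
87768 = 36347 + 51421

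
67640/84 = 16910/21 = 805.24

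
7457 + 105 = 7562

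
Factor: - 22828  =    -  2^2*13^1*439^1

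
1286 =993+293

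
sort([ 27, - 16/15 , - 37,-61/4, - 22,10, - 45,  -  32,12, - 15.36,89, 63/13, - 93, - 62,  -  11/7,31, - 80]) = [-93 , - 80, - 62, - 45, - 37, - 32, - 22, - 15.36, - 61/4, - 11/7, - 16/15, 63/13,10, 12,27,31,89 ] 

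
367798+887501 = 1255299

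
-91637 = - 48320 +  - 43317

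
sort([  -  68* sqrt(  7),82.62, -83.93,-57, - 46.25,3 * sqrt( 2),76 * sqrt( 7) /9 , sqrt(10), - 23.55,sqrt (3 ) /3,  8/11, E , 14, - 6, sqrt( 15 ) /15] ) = [ - 68*sqrt ( 7), - 83.93, - 57, - 46.25, - 23.55 ,-6,sqrt (15 )/15, sqrt( 3 ) /3,8/11,E, sqrt(10 ),3*sqrt(2 ), 14,  76*sqrt(7)/9,82.62] 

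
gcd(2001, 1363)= 29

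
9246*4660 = 43086360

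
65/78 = 5/6  =  0.83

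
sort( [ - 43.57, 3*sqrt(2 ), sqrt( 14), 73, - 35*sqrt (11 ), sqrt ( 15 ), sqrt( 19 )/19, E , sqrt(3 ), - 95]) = [ - 35*sqrt( 11 ),-95, - 43.57, sqrt ( 19)/19 , sqrt(3 ), E,sqrt( 14 ), sqrt(15 ),3*sqrt(2), 73]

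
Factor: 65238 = 2^1 *3^1*83^1  *  131^1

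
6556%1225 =431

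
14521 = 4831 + 9690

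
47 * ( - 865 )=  - 40655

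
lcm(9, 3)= 9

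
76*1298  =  98648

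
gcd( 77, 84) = 7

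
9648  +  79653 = 89301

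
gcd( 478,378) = 2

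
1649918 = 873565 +776353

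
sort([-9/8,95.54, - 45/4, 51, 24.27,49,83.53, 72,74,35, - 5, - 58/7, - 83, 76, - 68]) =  [ - 83, - 68, - 45/4,  -  58/7, - 5, - 9/8,  24.27,35, 49,51,  72, 74,76, 83.53,  95.54]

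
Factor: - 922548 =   -  2^2*3^1*11^1*29^1*241^1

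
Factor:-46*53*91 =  - 221858 = -  2^1*7^1 *13^1*23^1 * 53^1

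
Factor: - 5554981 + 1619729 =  - 3935252= - 2^2*983813^1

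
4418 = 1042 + 3376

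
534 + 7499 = 8033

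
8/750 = 4/375 = 0.01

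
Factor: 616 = 2^3*7^1*  11^1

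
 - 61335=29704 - 91039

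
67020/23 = 67020/23 = 2913.91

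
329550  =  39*8450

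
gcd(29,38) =1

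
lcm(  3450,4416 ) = 110400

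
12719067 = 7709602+5009465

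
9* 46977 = 422793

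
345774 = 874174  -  528400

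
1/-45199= - 1/45199= - 0.00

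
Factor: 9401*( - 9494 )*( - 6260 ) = 2^3 *5^1*7^1*17^1*47^1*79^1*101^1*313^1 = 558724368440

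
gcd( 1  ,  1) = 1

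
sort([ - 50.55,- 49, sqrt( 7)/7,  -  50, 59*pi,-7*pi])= [ - 50.55, - 50 , - 49, - 7*pi, sqrt(7)/7,59*pi ] 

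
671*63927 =42895017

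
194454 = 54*3601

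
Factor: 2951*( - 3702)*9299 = - 2^1*3^1*13^1*17^1*227^1*547^1*617^1 = - 101587873998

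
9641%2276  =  537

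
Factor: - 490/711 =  - 2^1* 3^( - 2 ) * 5^1 * 7^2*79^( - 1)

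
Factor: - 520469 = -461^1*1129^1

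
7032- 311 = 6721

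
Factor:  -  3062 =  - 2^1 * 1531^1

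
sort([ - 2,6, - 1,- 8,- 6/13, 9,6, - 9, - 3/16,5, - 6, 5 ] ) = [ - 9, - 8 , - 6, - 2, - 1, - 6/13, - 3/16,5,5,6, 6,9] 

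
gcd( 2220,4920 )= 60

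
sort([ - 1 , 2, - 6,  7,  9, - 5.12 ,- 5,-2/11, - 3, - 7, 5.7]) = [ - 7, - 6, - 5.12, - 5,  -  3, - 1, - 2/11,2,5.7, 7, 9]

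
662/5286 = 331/2643 = 0.13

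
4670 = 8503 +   -  3833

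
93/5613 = 31/1871 = 0.02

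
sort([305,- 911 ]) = [- 911,305] 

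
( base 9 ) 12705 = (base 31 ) 8t4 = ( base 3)102210012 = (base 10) 8591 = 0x218f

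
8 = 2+6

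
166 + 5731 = 5897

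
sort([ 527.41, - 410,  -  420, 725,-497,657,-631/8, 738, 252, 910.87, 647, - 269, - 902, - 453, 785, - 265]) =[ - 902, - 497, - 453, - 420, - 410, - 269, - 265, - 631/8, 252, 527.41, 647, 657, 725, 738, 785,910.87]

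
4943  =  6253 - 1310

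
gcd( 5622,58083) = 3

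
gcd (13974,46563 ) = 51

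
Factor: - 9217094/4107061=  -  2^1*7^( - 1)*17^1 * 173^1*1567^1*586723^(- 1) 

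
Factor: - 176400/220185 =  - 560/699 = - 2^4 * 3^( - 1)*5^1*7^1*233^(-1)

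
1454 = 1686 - 232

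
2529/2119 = 1  +  410/2119 = 1.19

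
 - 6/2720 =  - 3/1360 = -  0.00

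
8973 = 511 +8462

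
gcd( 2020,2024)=4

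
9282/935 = 9  +  51/55 = 9.93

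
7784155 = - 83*(  -  93785 )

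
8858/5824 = 4429/2912 = 1.52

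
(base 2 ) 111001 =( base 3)2010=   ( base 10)57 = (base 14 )41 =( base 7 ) 111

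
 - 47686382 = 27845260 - 75531642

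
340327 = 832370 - 492043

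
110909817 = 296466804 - 185556987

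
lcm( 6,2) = 6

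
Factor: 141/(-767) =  - 3^1* 13^( - 1 )*47^1*59^( - 1)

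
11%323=11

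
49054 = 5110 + 43944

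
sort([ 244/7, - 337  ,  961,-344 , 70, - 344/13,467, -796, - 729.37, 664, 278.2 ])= [ - 796, - 729.37, - 344, - 337, - 344/13,244/7,  70,278.2,  467, 664, 961 ]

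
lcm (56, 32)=224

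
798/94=8 + 23/47 = 8.49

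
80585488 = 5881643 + 74703845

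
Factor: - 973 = -7^1*139^1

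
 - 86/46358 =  - 1+ 23136/23179  =  -  0.00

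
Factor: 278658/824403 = 2^1*3^1*97^(-1)*113^1*137^1*2833^(-1)  =  92886/274801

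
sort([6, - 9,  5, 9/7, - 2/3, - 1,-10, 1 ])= [  -  10 ,-9, - 1, - 2/3, 1, 9/7,5, 6 ]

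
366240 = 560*654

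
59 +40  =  99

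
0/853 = 0 = 0.00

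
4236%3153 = 1083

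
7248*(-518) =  - 3754464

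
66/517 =6/47  =  0.13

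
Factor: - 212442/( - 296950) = 106221/148475 = 3^1*5^( -2)*5939^( - 1 )*35407^1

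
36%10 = 6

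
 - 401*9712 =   -  3894512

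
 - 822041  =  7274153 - 8096194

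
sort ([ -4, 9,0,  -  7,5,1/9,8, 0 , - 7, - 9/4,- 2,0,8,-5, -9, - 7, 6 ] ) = [  -  9,-7,  -  7, - 7,  -  5, - 4,- 9/4 , -2, 0,0, 0,1/9, 5, 6,8, 8 , 9 ] 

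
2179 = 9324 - 7145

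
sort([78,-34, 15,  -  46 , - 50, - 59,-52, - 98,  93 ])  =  [-98, - 59,-52, - 50, -46,-34, 15, 78, 93]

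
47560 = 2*23780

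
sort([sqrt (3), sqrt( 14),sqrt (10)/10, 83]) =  [ sqrt ( 10)/10,sqrt( 3), sqrt( 14),83 ] 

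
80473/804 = 80473/804 = 100.09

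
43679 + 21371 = 65050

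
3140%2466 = 674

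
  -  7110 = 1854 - 8964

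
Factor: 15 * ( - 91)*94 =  - 2^1*3^1*5^1*7^1*13^1 * 47^1  =  - 128310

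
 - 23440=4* ( - 5860)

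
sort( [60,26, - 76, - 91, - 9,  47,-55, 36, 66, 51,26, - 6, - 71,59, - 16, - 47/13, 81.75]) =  [-91 , - 76, - 71, - 55,-16, - 9, - 6, - 47/13, 26,  26,36,47, 51,59 , 60,66  ,  81.75] 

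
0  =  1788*0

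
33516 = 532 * 63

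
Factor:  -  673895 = -5^1*53^1*2543^1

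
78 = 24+54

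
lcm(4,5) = 20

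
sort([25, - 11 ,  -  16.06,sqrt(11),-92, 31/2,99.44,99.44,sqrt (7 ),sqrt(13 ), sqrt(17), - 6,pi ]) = [ - 92, - 16.06, - 11,-6, sqrt(7),pi,sqrt( 11),sqrt( 13),sqrt(17 ),  31/2, 25, 99.44,99.44]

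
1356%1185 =171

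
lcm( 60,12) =60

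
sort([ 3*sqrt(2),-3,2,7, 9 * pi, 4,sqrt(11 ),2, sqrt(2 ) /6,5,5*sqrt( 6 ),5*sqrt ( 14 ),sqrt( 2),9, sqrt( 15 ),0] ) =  [ - 3,0,sqrt( 2 ) /6, sqrt( 2 ),2, 2,sqrt (11 ), sqrt(15 ), 4,3*sqrt( 2),5,7, 9,5*sqrt(6 ),5*sqrt( 14),9*pi]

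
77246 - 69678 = 7568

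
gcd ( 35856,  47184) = 48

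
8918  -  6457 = 2461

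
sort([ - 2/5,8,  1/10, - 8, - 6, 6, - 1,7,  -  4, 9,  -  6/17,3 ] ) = [ - 8, - 6,- 4,-1, - 2/5, - 6/17, 1/10,3, 6,7, 8,9] 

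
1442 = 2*721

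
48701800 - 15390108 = 33311692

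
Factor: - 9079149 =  - 3^1*43^1*70381^1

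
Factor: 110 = 2^1*5^1*11^1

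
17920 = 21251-3331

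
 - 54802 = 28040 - 82842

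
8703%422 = 263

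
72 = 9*8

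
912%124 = 44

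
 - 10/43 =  -10/43 = -  0.23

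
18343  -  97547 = -79204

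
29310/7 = 4187+1/7=4187.14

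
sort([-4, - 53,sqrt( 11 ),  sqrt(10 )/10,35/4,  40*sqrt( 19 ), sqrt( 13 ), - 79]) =[ - 79, - 53, - 4 , sqrt ( 10 )/10, sqrt( 11), sqrt(13 ), 35/4, 40* sqrt( 19 ) ] 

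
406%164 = 78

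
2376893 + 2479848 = 4856741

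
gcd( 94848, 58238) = 2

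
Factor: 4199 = 13^1 * 17^1 * 19^1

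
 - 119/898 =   -  119/898 = - 0.13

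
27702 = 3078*9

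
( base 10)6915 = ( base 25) b1f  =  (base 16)1B03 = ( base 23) D1F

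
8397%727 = 400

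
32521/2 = 16260 + 1/2 = 16260.50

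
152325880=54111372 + 98214508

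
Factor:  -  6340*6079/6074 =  - 19270430/3037 = - 2^1*5^1 *317^1*3037^(-1 )*6079^1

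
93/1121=93/1121 = 0.08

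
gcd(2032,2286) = 254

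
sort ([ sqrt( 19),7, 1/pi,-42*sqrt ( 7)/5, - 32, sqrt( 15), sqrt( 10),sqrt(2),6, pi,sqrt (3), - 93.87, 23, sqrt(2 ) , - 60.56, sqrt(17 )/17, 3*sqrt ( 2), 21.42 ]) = [ - 93.87,-60.56, - 32,-42*sqrt ( 7)/5,sqrt(17) /17, 1/pi, sqrt(2 ), sqrt( 2), sqrt (3), pi,sqrt( 10), sqrt( 15),3*sqrt(2), sqrt( 19), 6, 7, 21.42, 23]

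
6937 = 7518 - 581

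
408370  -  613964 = -205594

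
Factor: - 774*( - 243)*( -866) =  -2^2*3^7 * 43^1 * 433^1  =  - 162879012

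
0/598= 0= 0.00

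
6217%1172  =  357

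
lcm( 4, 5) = 20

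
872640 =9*96960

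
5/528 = 5/528 = 0.01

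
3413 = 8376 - 4963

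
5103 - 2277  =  2826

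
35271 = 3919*9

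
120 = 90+30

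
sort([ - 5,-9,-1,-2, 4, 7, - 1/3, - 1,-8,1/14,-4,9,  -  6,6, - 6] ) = [-9, - 8, - 6,-6, - 5 , - 4, - 2,- 1, - 1, - 1/3,1/14,  4, 6, 7, 9] 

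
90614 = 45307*2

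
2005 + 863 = 2868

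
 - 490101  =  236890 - 726991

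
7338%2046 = 1200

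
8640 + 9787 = 18427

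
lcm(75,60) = 300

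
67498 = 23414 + 44084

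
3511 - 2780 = 731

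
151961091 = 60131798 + 91829293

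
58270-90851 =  - 32581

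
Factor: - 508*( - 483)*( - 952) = -2^5*3^1*7^2*17^1*23^1*127^1 = - 233586528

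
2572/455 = 2572/455=5.65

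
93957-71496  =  22461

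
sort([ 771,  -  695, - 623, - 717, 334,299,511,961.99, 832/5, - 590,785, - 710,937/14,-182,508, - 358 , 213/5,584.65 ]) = [ - 717,-710 ,  -  695,-623, - 590 , - 358,  -  182,213/5, 937/14,832/5,299, 334,508,  511 , 584.65, 771,  785, 961.99 ] 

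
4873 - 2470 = 2403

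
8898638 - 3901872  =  4996766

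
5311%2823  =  2488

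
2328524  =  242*9622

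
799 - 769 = 30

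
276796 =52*5323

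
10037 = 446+9591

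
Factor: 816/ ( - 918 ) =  - 2^3*3^( - 2) = - 8/9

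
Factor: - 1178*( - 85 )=100130  =  2^1*5^1*17^1*19^1*31^1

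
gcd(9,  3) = 3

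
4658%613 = 367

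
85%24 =13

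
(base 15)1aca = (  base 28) 7BJ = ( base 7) 22645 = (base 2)1011010110111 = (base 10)5815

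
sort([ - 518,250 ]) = [ - 518 , 250]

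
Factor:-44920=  - 2^3*5^1*1123^1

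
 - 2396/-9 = 266 + 2/9 = 266.22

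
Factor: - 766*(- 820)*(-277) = -2^3*5^1*41^1 * 277^1*383^1 = - 173989240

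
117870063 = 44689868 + 73180195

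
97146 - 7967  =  89179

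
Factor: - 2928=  - 2^4 * 3^1 * 61^1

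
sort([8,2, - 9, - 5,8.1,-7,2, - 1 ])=[-9,-7,-5  ,  -  1,2,2,8,8.1 ]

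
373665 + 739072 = 1112737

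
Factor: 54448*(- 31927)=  - 1738361296 = -2^4*7^1*41^1*83^1*4561^1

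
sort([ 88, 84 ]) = [84,88] 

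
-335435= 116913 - 452348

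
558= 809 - 251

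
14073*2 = 28146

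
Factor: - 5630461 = - 1327^1*4243^1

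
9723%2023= 1631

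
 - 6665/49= -6665/49  =  -136.02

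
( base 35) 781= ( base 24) f90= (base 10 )8856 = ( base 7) 34551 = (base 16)2298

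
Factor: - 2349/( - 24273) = 3/31 = 3^1*31^ ( - 1)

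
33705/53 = 33705/53 =635.94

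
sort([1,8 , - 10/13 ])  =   [ - 10/13,  1,  8 ]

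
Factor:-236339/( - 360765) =3^ ( - 2) * 5^( - 1)*8017^( - 1)*236339^1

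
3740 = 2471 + 1269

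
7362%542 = 316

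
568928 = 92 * 6184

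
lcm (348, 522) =1044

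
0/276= 0  =  0.00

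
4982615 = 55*90593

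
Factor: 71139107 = 13^1*5472239^1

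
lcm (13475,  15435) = 848925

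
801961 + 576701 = 1378662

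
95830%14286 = 10114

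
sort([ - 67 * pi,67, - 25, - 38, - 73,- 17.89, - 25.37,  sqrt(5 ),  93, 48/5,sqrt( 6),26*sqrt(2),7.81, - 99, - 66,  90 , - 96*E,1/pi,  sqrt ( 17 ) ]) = [ - 96* E, - 67*pi, - 99, - 73, - 66,-38, - 25.37, - 25,  -  17.89,1/pi, sqrt( 5),sqrt ( 6),sqrt( 17), 7.81,  48/5, 26*sqrt(2),  67, 90,  93]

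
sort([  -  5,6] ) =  [-5, 6]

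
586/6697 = 586/6697 = 0.09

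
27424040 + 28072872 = 55496912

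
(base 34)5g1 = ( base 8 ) 14265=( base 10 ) 6325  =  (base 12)37b1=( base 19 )H9H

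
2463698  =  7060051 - 4596353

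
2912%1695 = 1217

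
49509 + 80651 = 130160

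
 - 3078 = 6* ( - 513) 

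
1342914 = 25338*53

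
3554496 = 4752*748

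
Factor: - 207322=-2^1*23^1*4507^1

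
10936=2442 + 8494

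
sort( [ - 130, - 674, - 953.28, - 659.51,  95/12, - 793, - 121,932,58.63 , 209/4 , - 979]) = [ - 979, - 953.28, - 793, - 674, - 659.51,  -  130, - 121,  95/12,209/4, 58.63,  932]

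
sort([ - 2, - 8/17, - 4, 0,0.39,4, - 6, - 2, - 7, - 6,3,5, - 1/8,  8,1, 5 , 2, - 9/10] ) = [ - 7 , - 6, - 6,-4,  -  2,  -  2  ,-9/10, - 8/17, - 1/8,0,0.39, 1, 2,3,  4,5,5,8] 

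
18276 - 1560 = 16716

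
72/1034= 36/517 = 0.07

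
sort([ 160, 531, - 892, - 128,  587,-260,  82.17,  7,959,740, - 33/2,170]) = [ -892,-260, - 128,  -  33/2,7,82.17,160,  170 , 531, 587 , 740, 959]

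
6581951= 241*27311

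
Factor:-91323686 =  -2^1 * 1117^1*40879^1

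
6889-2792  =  4097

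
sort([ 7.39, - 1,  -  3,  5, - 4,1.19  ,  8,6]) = [-4, - 3 , - 1, 1.19,5, 6, 7.39,8 ]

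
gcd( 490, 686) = 98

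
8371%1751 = 1367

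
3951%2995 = 956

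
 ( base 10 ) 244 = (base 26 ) 9a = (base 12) 184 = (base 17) e6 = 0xf4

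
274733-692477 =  - 417744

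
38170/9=4241 + 1/9 = 4241.11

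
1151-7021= - 5870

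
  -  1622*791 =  - 1283002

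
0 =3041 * 0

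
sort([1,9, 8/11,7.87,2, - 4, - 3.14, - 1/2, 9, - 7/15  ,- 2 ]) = [ - 4, - 3.14, - 2,  -  1/2, - 7/15,8/11, 1,2, 7.87,9,9] 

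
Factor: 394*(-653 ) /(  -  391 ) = 2^1*17^( -1 ) * 23^(-1)*197^1*653^1 = 257282/391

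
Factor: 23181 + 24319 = 47500  =  2^2*5^4*19^1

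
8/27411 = 8/27411= 0.00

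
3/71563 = 3/71563 = 0.00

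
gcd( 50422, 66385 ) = 17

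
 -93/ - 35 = 93/35 =2.66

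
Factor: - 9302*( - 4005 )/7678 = 3^2*5^1*11^ ( - 1)*89^1*349^( - 1)*4651^1 = 18627255/3839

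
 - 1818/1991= - 1 + 173/1991 = - 0.91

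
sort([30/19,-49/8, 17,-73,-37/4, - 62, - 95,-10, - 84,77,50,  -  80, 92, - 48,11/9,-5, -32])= [ - 95,-84,-80,-73, - 62,-48, -32, - 10, - 37/4, - 49/8, - 5,  11/9,  30/19,17,  50,  77, 92]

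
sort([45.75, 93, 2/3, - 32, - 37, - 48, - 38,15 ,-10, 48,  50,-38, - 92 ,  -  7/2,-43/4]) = [ - 92,-48 ,-38,-38, - 37,-32, - 43/4,-10,-7/2, 2/3,15,45.75, 48,50, 93]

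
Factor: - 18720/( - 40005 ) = 416/889  =  2^5*7^( - 1 )*13^1*127^( - 1) 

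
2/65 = 2/65 = 0.03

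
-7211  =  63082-70293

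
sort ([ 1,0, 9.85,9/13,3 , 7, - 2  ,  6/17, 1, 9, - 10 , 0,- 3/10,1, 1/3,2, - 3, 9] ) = [-10, - 3,  -  2, - 3/10, 0,0,1/3,6/17,9/13,1, 1, 1, 2,3,7, 9,9,  9.85] 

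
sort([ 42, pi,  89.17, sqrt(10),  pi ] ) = [pi,  pi,sqrt( 10 ),42, 89.17]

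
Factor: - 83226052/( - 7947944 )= 2^(- 1)*7^1*13^1*23^1*9941^1*993493^( - 1 )  =  20806513/1986986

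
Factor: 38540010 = 2^1*3^1*5^1*53^1*24239^1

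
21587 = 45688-24101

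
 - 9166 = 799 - 9965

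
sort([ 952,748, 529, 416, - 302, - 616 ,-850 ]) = [-850,-616, - 302, 416 , 529,748, 952]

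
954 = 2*477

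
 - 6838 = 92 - 6930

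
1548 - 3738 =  - 2190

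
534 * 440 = 234960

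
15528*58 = 900624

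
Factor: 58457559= 3^1*23^1 * 797^1*1063^1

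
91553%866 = 623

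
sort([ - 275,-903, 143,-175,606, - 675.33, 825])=[ - 903, - 675.33,-275,- 175, 143,606, 825 ] 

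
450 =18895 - 18445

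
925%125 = 50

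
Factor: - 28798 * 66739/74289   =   - 2^1*3^ (-1) * 7^1*11^2 *17^1*24763^(-1)*66739^1  =  -  1921949722/74289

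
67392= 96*702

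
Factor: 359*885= 317715 = 3^1*5^1*59^1*359^1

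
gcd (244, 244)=244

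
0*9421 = 0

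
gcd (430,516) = 86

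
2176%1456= 720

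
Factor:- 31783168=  - 2^8*124153^1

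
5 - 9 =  -4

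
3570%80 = 50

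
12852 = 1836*7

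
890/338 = 445/169 = 2.63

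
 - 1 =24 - 25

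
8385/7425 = 1 + 64/495 = 1.13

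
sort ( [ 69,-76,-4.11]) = [ -76, - 4.11, 69 ] 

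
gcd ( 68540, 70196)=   92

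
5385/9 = 1795/3 = 598.33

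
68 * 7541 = 512788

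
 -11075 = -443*25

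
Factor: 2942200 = 2^3*5^2* 47^1*313^1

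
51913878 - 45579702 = 6334176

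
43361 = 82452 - 39091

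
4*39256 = 157024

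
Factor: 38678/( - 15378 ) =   -  83/33  =  - 3^(-1)*11^(  -  1)*83^1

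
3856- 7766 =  - 3910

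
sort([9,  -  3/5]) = [ -3/5 , 9 ] 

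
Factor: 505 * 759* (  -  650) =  - 2^1*3^1 *5^3 * 11^1* 13^1  *23^1 * 101^1 = - 249141750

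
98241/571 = 98241/571  =  172.05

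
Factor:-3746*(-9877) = 36999242 = 2^1*7^1*17^1*83^1*1873^1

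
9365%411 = 323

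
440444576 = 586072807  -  145628231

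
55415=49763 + 5652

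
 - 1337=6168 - 7505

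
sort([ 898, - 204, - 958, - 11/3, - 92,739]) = [ - 958, -204, -92, - 11/3 , 739,898 ] 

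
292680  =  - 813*(- 360) 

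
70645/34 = 70645/34 = 2077.79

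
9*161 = 1449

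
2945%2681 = 264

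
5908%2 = 0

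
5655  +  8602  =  14257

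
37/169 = 37/169 = 0.22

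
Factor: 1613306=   2^1*211^1*3823^1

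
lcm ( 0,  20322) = 0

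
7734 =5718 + 2016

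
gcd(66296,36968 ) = 8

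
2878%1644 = 1234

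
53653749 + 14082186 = 67735935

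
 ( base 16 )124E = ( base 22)9f0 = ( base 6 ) 33410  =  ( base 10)4686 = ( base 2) 1001001001110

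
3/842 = 3/842 = 0.00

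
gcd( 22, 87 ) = 1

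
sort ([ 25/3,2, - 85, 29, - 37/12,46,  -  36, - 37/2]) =[ - 85, -36, - 37/2, - 37/12, 2,25/3,29,46 ] 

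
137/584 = 137/584 = 0.23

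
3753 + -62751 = - 58998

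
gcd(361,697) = 1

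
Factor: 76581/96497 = 3^2*67^1*127^1 * 96497^ ( - 1) 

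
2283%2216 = 67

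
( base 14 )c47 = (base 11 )18A6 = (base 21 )5a0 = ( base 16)96F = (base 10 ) 2415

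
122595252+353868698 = 476463950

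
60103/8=7512+7/8 = 7512.88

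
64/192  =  1/3 = 0.33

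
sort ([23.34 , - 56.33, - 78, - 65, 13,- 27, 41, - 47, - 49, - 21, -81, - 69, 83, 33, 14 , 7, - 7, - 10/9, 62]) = [ - 81 , - 78, - 69,- 65,  -  56.33,-49, - 47, - 27,-21, - 7, - 10/9,7, 13, 14,23.34, 33, 41, 62, 83] 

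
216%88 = 40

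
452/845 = 452/845= 0.53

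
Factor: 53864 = 2^3*6733^1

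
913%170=63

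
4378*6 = 26268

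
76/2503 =76/2503 =0.03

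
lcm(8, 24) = 24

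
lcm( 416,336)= 8736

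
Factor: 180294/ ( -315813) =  - 2^1*23^(-2) * 151^1 = - 302/529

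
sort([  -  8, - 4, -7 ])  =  [ - 8,  -  7 , - 4]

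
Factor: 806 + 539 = 5^1*269^1= 1345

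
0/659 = 0 = 0.00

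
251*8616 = 2162616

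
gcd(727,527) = 1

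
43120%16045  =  11030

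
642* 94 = 60348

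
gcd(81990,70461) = 9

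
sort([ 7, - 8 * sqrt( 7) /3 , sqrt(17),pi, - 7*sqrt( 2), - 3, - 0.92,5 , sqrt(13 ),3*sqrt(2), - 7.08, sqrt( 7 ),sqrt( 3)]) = [-7*sqrt (2 ),  -  7.08, - 8*sqrt( 7 )/3, - 3, - 0.92, sqrt( 3), sqrt( 7),pi,sqrt(13 ),sqrt( 17 ),  3*sqrt( 2), 5,7]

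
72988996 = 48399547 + 24589449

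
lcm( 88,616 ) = 616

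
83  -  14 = 69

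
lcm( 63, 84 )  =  252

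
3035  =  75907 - 72872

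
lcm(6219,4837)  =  43533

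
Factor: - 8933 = -8933^1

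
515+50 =565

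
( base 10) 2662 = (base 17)93a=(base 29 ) 34N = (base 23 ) 50H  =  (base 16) A66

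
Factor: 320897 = 223^1*1439^1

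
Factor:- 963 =-3^2 * 107^1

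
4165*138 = 574770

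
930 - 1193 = - 263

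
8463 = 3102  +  5361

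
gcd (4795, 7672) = 959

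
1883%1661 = 222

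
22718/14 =11359/7 =1622.71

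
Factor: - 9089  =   - 61^1*149^1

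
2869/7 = 409 + 6/7 = 409.86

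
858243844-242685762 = 615558082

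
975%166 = 145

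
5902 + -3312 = 2590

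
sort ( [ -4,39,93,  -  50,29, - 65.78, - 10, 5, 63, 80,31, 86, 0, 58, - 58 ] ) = [  -  65.78, - 58, - 50,-10,  -  4,  0,5, 29,31,39, 58, 63,80,86,93]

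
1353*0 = 0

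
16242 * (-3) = - 48726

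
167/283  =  167/283  =  0.59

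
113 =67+46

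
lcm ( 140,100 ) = 700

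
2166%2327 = 2166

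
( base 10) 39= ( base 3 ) 1110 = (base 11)36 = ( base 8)47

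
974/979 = 974/979 = 0.99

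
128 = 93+35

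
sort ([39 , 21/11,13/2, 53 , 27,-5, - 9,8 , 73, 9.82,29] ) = [ - 9,-5,21/11,13/2,8, 9.82, 27  ,  29,  39,53,  73]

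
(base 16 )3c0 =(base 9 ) 1276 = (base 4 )33000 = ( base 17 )358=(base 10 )960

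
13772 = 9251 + 4521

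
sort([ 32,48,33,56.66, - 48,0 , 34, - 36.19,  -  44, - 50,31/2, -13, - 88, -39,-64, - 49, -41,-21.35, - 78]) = [ - 88,  -  78, -64,-50, - 49, - 48,-44, - 41,-39, - 36.19, - 21.35, - 13,0,  31/2 , 32,33,34,48,56.66]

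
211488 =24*8812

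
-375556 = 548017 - 923573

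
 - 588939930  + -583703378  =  -1172643308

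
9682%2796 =1294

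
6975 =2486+4489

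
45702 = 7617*6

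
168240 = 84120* 2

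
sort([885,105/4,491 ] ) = [105/4 , 491,885 ] 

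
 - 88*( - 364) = 32032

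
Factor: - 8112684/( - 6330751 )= 2^2*3^1*7^( -3) * 18457^ ( - 1 )* 676057^1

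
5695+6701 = 12396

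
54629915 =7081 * 7715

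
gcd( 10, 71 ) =1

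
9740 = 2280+7460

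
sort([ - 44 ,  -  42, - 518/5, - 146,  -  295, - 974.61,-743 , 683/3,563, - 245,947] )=[-974.61, - 743, - 295, - 245, - 146,  -  518/5, - 44, - 42, 683/3,563,947 ]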